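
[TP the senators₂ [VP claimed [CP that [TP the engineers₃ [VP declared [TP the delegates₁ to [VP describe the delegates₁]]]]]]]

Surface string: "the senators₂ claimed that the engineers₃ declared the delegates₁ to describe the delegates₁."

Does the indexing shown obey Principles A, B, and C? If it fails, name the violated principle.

The two coindexed NPs are *the delegates₁* (the lower occurrence) and *the delegates₁* (the higher occurrence).
*the delegates₁* (the lower occurrence) is an R-expression. Principle C requires it to be free everywhere.
*the delegates₁* (the higher occurrence) c-commands it and carries the same index.
The R-expression is bound → Principle C violation.

Principle C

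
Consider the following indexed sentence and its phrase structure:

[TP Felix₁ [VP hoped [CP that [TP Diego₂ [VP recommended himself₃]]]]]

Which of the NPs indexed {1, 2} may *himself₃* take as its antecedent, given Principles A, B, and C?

{2}

*himself* is an anaphor, so Principle A applies: it must be bound in its binding domain.
Binding domain of *himself₃*: the embedded TP, whose subject is Diego₂.
*Felix₁* c-commands the anaphor but is outside its binding domain → cannot satisfy Principle A.
*Diego₂* c-commands the anaphor within its binding domain → licit binder.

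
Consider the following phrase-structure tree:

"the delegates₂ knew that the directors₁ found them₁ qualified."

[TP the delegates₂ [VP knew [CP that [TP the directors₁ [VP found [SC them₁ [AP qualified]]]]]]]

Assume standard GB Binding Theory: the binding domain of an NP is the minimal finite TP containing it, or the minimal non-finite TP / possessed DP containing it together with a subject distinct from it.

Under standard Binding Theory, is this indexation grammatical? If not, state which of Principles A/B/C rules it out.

The two coindexed NPs are *the directors₁* and *them₁*.
*them₁* is a pronoun. Its binding domain is the embedded TP, whose subject is the directors₁.
*the directors₁* c-commands it within that domain and carries the same index.
The pronoun is locally bound → Principle B violation.

Principle B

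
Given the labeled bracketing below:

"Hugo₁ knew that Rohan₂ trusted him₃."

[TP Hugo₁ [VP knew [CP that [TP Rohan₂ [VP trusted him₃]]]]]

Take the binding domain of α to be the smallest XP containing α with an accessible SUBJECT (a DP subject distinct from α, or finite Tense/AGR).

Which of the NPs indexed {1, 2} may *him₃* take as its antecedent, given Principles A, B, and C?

*him* is a pronoun, so Principle B applies: it must be free in its binding domain.
Binding domain of *him₃*: the embedded TP, whose subject is Rohan₂.
*Hugo₁* c-commands the pronoun but from outside its binding domain, and is not c-commanded by it → coindexation permitted.
*Rohan₂* c-commands the pronoun within its binding domain → coindexation would violate Principle B.

{1}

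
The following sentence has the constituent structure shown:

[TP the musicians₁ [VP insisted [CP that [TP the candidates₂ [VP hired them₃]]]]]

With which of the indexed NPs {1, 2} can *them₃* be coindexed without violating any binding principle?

{1}

*them* is a pronoun, so Principle B applies: it must be free in its binding domain.
Binding domain of *them₃*: the embedded TP, whose subject is the candidates₂.
*the musicians₁* c-commands the pronoun but from outside its binding domain, and is not c-commanded by it → coindexation permitted.
*the candidates₂* c-commands the pronoun within its binding domain → coindexation would violate Principle B.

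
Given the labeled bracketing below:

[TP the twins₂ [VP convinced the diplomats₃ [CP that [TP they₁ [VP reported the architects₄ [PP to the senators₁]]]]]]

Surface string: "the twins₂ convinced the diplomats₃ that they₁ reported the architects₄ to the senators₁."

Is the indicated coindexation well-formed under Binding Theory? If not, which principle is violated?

The two coindexed NPs are *they₁* and *the senators₁*.
*the senators₁* is an R-expression. Principle C requires it to be free everywhere.
*they₁* c-commands it and carries the same index.
The R-expression is bound → Principle C violation.

Principle C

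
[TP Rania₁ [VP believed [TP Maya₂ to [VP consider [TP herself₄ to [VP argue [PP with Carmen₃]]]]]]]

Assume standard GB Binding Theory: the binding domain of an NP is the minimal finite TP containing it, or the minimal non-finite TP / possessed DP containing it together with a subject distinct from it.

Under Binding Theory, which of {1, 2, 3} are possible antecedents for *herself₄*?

{2}

*herself* is an anaphor, so Principle A applies: it must be bound in its binding domain.
Binding domain of *herself₄*: the embedded TP, whose subject is Maya₂.
*Rania₁* c-commands the anaphor but is outside its binding domain → cannot satisfy Principle A.
*Maya₂* c-commands the anaphor within its binding domain → licit binder.
*Carmen₃* does not c-command the anaphor → cannot bind it.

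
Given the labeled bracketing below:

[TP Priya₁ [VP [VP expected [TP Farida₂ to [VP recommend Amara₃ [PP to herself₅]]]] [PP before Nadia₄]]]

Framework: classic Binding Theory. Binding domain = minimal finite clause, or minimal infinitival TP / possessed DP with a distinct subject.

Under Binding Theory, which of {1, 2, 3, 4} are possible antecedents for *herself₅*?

{2, 3}

*herself* is an anaphor, so Principle A applies: it must be bound in its binding domain.
Binding domain of *herself₅*: the embedded TP, whose subject is Farida₂.
*Priya₁* c-commands the anaphor but is outside its binding domain → cannot satisfy Principle A.
*Farida₂* c-commands the anaphor within its binding domain → licit binder.
*Amara₃* c-commands the anaphor within its binding domain → licit binder.
*Nadia₄* does not c-command the anaphor → cannot bind it.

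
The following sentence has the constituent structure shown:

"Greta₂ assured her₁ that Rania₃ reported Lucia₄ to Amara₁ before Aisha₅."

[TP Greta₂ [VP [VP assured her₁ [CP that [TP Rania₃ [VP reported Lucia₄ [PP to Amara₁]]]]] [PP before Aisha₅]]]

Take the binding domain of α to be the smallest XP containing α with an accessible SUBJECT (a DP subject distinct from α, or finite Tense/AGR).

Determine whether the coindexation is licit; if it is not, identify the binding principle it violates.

Principle C

The two coindexed NPs are *her₁* and *Amara₁*.
*Amara₁* is an R-expression. Principle C requires it to be free everywhere.
*her₁* c-commands it and carries the same index.
The R-expression is bound → Principle C violation.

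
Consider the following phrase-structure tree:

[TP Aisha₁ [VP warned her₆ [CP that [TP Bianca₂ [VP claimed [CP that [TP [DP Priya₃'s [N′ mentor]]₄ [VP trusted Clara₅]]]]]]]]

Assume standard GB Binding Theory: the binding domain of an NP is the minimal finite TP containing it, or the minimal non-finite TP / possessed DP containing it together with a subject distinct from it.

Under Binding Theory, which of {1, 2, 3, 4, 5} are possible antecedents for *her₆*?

none

*her* is a pronoun, so Principle B applies: it must be free in its binding domain.
Binding domain of *her₆*: the matrix TP, whose subject is Aisha₁.
*Aisha₁* c-commands the pronoun within its binding domain → coindexation would violate Principle B.
*Bianca₂*: the pronoun c-commands this R-expression → coindexation would violate Principle C on *Bianca₂*.
*Priya₃*: the pronoun c-commands this R-expression → coindexation would violate Principle C on *Priya₃*.
*[Priya₃'s mentor]₄*: the pronoun c-commands this R-expression → coindexation would violate Principle C on *[Priya₃'s mentor]₄*.
*Clara₅*: the pronoun c-commands this R-expression → coindexation would violate Principle C on *Clara₅*.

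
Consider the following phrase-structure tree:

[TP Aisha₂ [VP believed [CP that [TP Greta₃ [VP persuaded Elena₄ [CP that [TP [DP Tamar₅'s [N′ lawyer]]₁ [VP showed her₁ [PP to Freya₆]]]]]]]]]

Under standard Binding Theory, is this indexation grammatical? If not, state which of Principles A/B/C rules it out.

Principle B

The two coindexed NPs are *[Tamar₅'s lawyer]₁* and *her₁*.
*her₁* is a pronoun. Its binding domain is the embedded TP, whose subject is [Tamar₅'s lawyer]₁.
*[Tamar₅'s lawyer]₁* c-commands it within that domain and carries the same index.
The pronoun is locally bound → Principle B violation.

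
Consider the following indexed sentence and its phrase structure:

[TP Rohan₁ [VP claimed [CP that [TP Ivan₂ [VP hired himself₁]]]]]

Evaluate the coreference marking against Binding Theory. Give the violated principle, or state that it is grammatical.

The two coindexed NPs are *Rohan₁* and *himself₁*.
*himself₁* is an anaphor. Principle A requires it to be bound within its binding domain — the embedded TP, whose subject is Ivan₂.
Within that domain it is c-commanded by *Ivan₂*, which does not share its index.
*Rohan₁* does c-command the anaphor, but from outside its binding domain.
The anaphor is unbound in its domain → Principle A violation.

Principle A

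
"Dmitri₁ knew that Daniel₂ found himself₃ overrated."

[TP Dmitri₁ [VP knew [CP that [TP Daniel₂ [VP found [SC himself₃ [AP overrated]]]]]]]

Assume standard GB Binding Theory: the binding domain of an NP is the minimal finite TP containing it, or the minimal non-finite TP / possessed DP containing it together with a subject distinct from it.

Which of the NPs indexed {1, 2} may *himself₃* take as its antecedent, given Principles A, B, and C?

*himself* is an anaphor, so Principle A applies: it must be bound in its binding domain.
Binding domain of *himself₃*: the embedded TP, whose subject is Daniel₂.
*Dmitri₁* c-commands the anaphor but is outside its binding domain → cannot satisfy Principle A.
*Daniel₂* c-commands the anaphor within its binding domain → licit binder.

{2}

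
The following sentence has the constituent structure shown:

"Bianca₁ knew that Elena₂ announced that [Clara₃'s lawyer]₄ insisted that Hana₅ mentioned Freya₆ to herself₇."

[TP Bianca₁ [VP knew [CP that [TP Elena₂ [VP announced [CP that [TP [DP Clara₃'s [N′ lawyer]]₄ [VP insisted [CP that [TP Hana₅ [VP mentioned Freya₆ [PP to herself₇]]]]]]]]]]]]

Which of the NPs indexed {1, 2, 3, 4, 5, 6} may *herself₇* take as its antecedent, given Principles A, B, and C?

*herself* is an anaphor, so Principle A applies: it must be bound in its binding domain.
Binding domain of *herself₇*: the embedded TP, whose subject is Hana₅.
*Bianca₁* c-commands the anaphor but is outside its binding domain → cannot satisfy Principle A.
*Elena₂* c-commands the anaphor but is outside its binding domain → cannot satisfy Principle A.
*Clara₃* does not c-command the anaphor → cannot bind it.
*[Clara₃'s lawyer]₄* c-commands the anaphor but is outside its binding domain → cannot satisfy Principle A.
*Hana₅* c-commands the anaphor within its binding domain → licit binder.
*Freya₆* c-commands the anaphor within its binding domain → licit binder.

{5, 6}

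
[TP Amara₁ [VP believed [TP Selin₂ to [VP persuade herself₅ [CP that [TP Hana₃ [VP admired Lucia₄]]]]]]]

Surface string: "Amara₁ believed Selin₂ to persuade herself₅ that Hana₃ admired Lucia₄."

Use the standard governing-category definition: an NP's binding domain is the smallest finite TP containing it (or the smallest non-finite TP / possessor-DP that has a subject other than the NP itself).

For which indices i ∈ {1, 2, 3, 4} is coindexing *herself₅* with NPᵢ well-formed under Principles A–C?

{2}

*herself* is an anaphor, so Principle A applies: it must be bound in its binding domain.
Binding domain of *herself₅*: the embedded TP, whose subject is Selin₂.
*Amara₁* c-commands the anaphor but is outside its binding domain → cannot satisfy Principle A.
*Selin₂* c-commands the anaphor within its binding domain → licit binder.
*Hana₃* does not c-command the anaphor → cannot bind it.
*Lucia₄* does not c-command the anaphor → cannot bind it.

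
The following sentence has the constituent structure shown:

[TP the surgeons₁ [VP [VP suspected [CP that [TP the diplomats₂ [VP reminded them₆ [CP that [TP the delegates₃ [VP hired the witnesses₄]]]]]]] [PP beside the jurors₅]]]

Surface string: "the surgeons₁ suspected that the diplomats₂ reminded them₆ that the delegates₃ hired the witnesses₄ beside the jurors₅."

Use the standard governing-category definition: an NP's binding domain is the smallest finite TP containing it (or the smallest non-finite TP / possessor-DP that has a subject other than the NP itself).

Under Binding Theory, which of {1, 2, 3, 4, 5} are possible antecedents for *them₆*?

{1, 5}

*them* is a pronoun, so Principle B applies: it must be free in its binding domain.
Binding domain of *them₆*: the embedded TP, whose subject is the diplomats₂.
*the surgeons₁* c-commands the pronoun but from outside its binding domain, and is not c-commanded by it → coindexation permitted.
*the diplomats₂* c-commands the pronoun within its binding domain → coindexation would violate Principle B.
*the delegates₃*: the pronoun c-commands this R-expression → coindexation would violate Principle C on *the delegates₃*.
*the witnesses₄*: the pronoun c-commands this R-expression → coindexation would violate Principle C on *the witnesses₄*.
*the jurors₅* and the pronoun do not c-command one another → neither Principle B nor Principle C is at stake; coindexation permitted.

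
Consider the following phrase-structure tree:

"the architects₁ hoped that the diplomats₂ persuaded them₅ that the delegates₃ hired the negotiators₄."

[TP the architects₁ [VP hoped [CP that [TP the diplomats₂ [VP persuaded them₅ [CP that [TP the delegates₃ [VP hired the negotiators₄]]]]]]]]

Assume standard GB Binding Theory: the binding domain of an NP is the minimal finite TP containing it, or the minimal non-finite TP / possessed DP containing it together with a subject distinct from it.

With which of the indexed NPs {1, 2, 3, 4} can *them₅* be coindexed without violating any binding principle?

*them* is a pronoun, so Principle B applies: it must be free in its binding domain.
Binding domain of *them₅*: the embedded TP, whose subject is the diplomats₂.
*the architects₁* c-commands the pronoun but from outside its binding domain, and is not c-commanded by it → coindexation permitted.
*the diplomats₂* c-commands the pronoun within its binding domain → coindexation would violate Principle B.
*the delegates₃*: the pronoun c-commands this R-expression → coindexation would violate Principle C on *the delegates₃*.
*the negotiators₄*: the pronoun c-commands this R-expression → coindexation would violate Principle C on *the negotiators₄*.

{1}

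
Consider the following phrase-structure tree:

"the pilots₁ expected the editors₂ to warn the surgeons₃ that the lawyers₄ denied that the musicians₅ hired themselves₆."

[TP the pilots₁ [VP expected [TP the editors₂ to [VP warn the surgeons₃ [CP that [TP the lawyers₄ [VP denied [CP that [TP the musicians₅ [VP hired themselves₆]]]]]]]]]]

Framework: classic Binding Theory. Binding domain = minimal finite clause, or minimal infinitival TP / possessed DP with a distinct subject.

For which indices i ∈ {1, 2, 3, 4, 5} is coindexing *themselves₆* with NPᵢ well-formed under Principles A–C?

{5}

*themselves* is an anaphor, so Principle A applies: it must be bound in its binding domain.
Binding domain of *themselves₆*: the embedded TP, whose subject is the musicians₅.
*the pilots₁* c-commands the anaphor but is outside its binding domain → cannot satisfy Principle A.
*the editors₂* c-commands the anaphor but is outside its binding domain → cannot satisfy Principle A.
*the surgeons₃* c-commands the anaphor but is outside its binding domain → cannot satisfy Principle A.
*the lawyers₄* c-commands the anaphor but is outside its binding domain → cannot satisfy Principle A.
*the musicians₅* c-commands the anaphor within its binding domain → licit binder.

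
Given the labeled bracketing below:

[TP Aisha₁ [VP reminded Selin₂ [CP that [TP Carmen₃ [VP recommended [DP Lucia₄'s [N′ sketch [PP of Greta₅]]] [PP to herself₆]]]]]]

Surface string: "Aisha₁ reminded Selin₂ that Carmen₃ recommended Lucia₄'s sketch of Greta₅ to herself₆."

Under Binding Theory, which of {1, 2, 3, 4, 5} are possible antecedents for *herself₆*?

{3}

*herself* is an anaphor, so Principle A applies: it must be bound in its binding domain.
Binding domain of *herself₆*: the embedded TP, whose subject is Carmen₃.
*Aisha₁* c-commands the anaphor but is outside its binding domain → cannot satisfy Principle A.
*Selin₂* c-commands the anaphor but is outside its binding domain → cannot satisfy Principle A.
*Carmen₃* c-commands the anaphor within its binding domain → licit binder.
*Lucia₄* does not c-command the anaphor → cannot bind it.
*Greta₅* does not c-command the anaphor → cannot bind it.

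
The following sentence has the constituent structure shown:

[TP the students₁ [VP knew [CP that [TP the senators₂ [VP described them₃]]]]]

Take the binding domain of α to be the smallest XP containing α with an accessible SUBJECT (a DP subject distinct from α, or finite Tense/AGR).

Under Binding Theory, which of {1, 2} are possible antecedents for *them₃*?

*them* is a pronoun, so Principle B applies: it must be free in its binding domain.
Binding domain of *them₃*: the embedded TP, whose subject is the senators₂.
*the students₁* c-commands the pronoun but from outside its binding domain, and is not c-commanded by it → coindexation permitted.
*the senators₂* c-commands the pronoun within its binding domain → coindexation would violate Principle B.

{1}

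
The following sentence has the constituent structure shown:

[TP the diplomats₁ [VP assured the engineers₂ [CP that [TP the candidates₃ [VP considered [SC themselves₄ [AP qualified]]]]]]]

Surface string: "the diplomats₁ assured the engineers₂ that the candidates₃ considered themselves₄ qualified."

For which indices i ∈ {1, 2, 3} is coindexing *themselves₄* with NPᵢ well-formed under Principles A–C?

*themselves* is an anaphor, so Principle A applies: it must be bound in its binding domain.
Binding domain of *themselves₄*: the embedded TP, whose subject is the candidates₃.
*the diplomats₁* c-commands the anaphor but is outside its binding domain → cannot satisfy Principle A.
*the engineers₂* c-commands the anaphor but is outside its binding domain → cannot satisfy Principle A.
*the candidates₃* c-commands the anaphor within its binding domain → licit binder.

{3}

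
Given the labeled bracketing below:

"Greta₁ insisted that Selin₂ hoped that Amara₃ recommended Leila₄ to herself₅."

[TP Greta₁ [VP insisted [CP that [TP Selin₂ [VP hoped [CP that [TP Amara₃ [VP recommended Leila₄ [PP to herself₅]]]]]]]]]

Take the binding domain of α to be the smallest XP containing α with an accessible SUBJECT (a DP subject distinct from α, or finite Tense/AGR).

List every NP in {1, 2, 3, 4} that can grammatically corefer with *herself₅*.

{3, 4}

*herself* is an anaphor, so Principle A applies: it must be bound in its binding domain.
Binding domain of *herself₅*: the embedded TP, whose subject is Amara₃.
*Greta₁* c-commands the anaphor but is outside its binding domain → cannot satisfy Principle A.
*Selin₂* c-commands the anaphor but is outside its binding domain → cannot satisfy Principle A.
*Amara₃* c-commands the anaphor within its binding domain → licit binder.
*Leila₄* c-commands the anaphor within its binding domain → licit binder.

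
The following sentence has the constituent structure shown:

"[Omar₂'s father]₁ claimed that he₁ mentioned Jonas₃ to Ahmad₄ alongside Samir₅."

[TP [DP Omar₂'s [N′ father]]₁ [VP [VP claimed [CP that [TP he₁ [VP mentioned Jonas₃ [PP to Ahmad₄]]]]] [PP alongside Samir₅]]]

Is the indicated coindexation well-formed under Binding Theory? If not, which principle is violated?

grammatical

The two coindexed NPs are *[Omar₂'s father]₁* and *he₁*.
*he₁* is a pronoun; nothing c-commands it within its binding domain (the embedded TP.), so Principle B holds trivially.
*[Omar₂'s father]₁* is an R-expression; *he₁* does not c-command it, and no other NP shares its index, so Principle C is satisfied.
All principles are respected.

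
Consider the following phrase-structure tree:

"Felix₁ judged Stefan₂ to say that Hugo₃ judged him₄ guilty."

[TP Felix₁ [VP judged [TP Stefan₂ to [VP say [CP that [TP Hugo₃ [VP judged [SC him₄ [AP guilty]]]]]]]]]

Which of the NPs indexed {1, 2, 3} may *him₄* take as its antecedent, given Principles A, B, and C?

*him* is a pronoun, so Principle B applies: it must be free in its binding domain.
Binding domain of *him₄*: the embedded TP, whose subject is Hugo₃.
*Felix₁* c-commands the pronoun but from outside its binding domain, and is not c-commanded by it → coindexation permitted.
*Stefan₂* c-commands the pronoun but from outside its binding domain, and is not c-commanded by it → coindexation permitted.
*Hugo₃* c-commands the pronoun within its binding domain → coindexation would violate Principle B.

{1, 2}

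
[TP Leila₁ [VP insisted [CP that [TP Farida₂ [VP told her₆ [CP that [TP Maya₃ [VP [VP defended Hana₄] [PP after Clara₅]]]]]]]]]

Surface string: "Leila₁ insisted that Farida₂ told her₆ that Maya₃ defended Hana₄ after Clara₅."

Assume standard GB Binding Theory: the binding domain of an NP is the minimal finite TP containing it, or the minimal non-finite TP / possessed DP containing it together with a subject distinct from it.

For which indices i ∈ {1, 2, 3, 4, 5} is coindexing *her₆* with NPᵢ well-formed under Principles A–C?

*her* is a pronoun, so Principle B applies: it must be free in its binding domain.
Binding domain of *her₆*: the embedded TP, whose subject is Farida₂.
*Leila₁* c-commands the pronoun but from outside its binding domain, and is not c-commanded by it → coindexation permitted.
*Farida₂* c-commands the pronoun within its binding domain → coindexation would violate Principle B.
*Maya₃*: the pronoun c-commands this R-expression → coindexation would violate Principle C on *Maya₃*.
*Hana₄*: the pronoun c-commands this R-expression → coindexation would violate Principle C on *Hana₄*.
*Clara₅*: the pronoun c-commands this R-expression → coindexation would violate Principle C on *Clara₅*.

{1}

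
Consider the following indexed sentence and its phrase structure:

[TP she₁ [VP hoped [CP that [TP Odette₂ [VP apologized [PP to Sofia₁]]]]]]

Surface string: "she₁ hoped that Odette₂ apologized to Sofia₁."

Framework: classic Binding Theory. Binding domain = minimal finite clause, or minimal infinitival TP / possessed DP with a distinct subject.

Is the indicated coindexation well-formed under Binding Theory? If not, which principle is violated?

Principle C

The two coindexed NPs are *she₁* and *Sofia₁*.
*Sofia₁* is an R-expression. Principle C requires it to be free everywhere.
*she₁* c-commands it and carries the same index.
The R-expression is bound → Principle C violation.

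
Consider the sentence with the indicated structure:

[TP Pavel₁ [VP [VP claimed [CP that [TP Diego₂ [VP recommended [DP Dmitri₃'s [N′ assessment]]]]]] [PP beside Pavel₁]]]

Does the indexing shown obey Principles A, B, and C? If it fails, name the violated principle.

Principle C

The two coindexed NPs are *Pavel₁* (the higher occurrence) and *Pavel₁* (the lower occurrence).
*Pavel₁* (the lower occurrence) is an R-expression. Principle C requires it to be free everywhere.
*Pavel₁* (the higher occurrence) c-commands it and carries the same index.
The R-expression is bound → Principle C violation.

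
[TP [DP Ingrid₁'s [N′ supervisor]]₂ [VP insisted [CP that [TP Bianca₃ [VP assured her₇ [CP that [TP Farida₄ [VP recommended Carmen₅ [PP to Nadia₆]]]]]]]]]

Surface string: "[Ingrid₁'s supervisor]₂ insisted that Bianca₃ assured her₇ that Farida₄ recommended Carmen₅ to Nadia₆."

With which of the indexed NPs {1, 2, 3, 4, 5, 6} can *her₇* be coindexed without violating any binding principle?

{1, 2}

*her* is a pronoun, so Principle B applies: it must be free in its binding domain.
Binding domain of *her₇*: the embedded TP, whose subject is Bianca₃.
*Ingrid₁* and the pronoun do not c-command one another → neither Principle B nor Principle C is at stake; coindexation permitted.
*[Ingrid₁'s supervisor]₂* c-commands the pronoun but from outside its binding domain, and is not c-commanded by it → coindexation permitted.
*Bianca₃* c-commands the pronoun within its binding domain → coindexation would violate Principle B.
*Farida₄*: the pronoun c-commands this R-expression → coindexation would violate Principle C on *Farida₄*.
*Carmen₅*: the pronoun c-commands this R-expression → coindexation would violate Principle C on *Carmen₅*.
*Nadia₆*: the pronoun c-commands this R-expression → coindexation would violate Principle C on *Nadia₆*.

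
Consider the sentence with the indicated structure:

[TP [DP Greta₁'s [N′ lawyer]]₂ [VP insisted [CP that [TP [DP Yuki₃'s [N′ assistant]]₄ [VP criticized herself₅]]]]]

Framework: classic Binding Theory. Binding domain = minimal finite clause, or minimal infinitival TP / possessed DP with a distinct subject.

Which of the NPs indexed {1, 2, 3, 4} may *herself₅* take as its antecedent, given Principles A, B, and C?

{4}

*herself* is an anaphor, so Principle A applies: it must be bound in its binding domain.
Binding domain of *herself₅*: the embedded TP, whose subject is [Yuki₃'s assistant]₄.
*Greta₁* does not c-command the anaphor → cannot bind it.
*[Greta₁'s lawyer]₂* c-commands the anaphor but is outside its binding domain → cannot satisfy Principle A.
*Yuki₃* does not c-command the anaphor → cannot bind it.
*[Yuki₃'s assistant]₄* c-commands the anaphor within its binding domain → licit binder.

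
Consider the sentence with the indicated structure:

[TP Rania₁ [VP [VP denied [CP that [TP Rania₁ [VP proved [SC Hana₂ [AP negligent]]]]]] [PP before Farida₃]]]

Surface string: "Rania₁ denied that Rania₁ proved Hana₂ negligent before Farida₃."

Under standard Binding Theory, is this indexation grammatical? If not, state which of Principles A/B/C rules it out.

Principle C

The two coindexed NPs are *Rania₁* (the lower occurrence) and *Rania₁* (the higher occurrence).
*Rania₁* (the lower occurrence) is an R-expression. Principle C requires it to be free everywhere.
*Rania₁* (the higher occurrence) c-commands it and carries the same index.
The R-expression is bound → Principle C violation.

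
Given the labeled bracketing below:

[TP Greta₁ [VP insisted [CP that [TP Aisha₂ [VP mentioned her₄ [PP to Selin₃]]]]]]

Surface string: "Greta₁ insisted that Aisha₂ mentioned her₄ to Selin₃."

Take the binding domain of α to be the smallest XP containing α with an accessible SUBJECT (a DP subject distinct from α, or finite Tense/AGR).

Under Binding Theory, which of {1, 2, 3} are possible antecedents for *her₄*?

*her* is a pronoun, so Principle B applies: it must be free in its binding domain.
Binding domain of *her₄*: the embedded TP, whose subject is Aisha₂.
*Greta₁* c-commands the pronoun but from outside its binding domain, and is not c-commanded by it → coindexation permitted.
*Aisha₂* c-commands the pronoun within its binding domain → coindexation would violate Principle B.
*Selin₃*: the pronoun c-commands this R-expression → coindexation would violate Principle C on *Selin₃*.

{1}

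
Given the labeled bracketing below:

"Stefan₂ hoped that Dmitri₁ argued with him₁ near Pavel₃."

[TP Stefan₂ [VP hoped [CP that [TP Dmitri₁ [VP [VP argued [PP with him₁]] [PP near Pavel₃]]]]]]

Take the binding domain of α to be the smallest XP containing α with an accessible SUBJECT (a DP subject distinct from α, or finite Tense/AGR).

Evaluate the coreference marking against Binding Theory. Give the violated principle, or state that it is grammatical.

The two coindexed NPs are *Dmitri₁* and *him₁*.
*him₁* is a pronoun. Its binding domain is the embedded TP, whose subject is Dmitri₁.
*Dmitri₁* c-commands it within that domain and carries the same index.
The pronoun is locally bound → Principle B violation.

Principle B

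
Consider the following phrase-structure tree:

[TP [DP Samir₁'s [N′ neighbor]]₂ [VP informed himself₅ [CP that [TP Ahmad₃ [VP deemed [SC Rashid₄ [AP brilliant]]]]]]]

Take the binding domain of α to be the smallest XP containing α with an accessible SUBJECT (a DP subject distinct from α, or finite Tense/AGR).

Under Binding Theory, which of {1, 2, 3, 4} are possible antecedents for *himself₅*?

{2}

*himself* is an anaphor, so Principle A applies: it must be bound in its binding domain.
Binding domain of *himself₅*: the matrix TP, whose subject is [Samir₁'s neighbor]₂.
*Samir₁* does not c-command the anaphor → cannot bind it.
*[Samir₁'s neighbor]₂* c-commands the anaphor within its binding domain → licit binder.
*Ahmad₃* does not c-command the anaphor → cannot bind it.
*Rashid₄* does not c-command the anaphor → cannot bind it.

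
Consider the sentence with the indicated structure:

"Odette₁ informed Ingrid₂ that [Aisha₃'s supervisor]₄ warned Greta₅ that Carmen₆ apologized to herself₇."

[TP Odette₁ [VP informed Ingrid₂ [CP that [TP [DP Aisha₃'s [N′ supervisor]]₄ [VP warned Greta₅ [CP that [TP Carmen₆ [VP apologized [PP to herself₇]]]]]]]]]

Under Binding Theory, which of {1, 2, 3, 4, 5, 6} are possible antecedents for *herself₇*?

*herself* is an anaphor, so Principle A applies: it must be bound in its binding domain.
Binding domain of *herself₇*: the embedded TP, whose subject is Carmen₆.
*Odette₁* c-commands the anaphor but is outside its binding domain → cannot satisfy Principle A.
*Ingrid₂* c-commands the anaphor but is outside its binding domain → cannot satisfy Principle A.
*Aisha₃* does not c-command the anaphor → cannot bind it.
*[Aisha₃'s supervisor]₄* c-commands the anaphor but is outside its binding domain → cannot satisfy Principle A.
*Greta₅* c-commands the anaphor but is outside its binding domain → cannot satisfy Principle A.
*Carmen₆* c-commands the anaphor within its binding domain → licit binder.

{6}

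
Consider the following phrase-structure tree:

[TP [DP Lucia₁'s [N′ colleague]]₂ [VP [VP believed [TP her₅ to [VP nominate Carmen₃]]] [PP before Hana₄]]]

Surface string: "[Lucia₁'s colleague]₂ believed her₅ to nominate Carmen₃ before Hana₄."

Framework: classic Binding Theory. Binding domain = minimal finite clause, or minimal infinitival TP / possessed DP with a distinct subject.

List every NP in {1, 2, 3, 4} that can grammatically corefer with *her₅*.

*her* is a pronoun, so Principle B applies: it must be free in its binding domain.
Binding domain of *her₅*: the matrix TP, whose subject is [Lucia₁'s colleague]₂.
*Lucia₁* and the pronoun do not c-command one another → neither Principle B nor Principle C is at stake; coindexation permitted.
*[Lucia₁'s colleague]₂* c-commands the pronoun within its binding domain → coindexation would violate Principle B.
*Carmen₃*: the pronoun c-commands this R-expression → coindexation would violate Principle C on *Carmen₃*.
*Hana₄* and the pronoun do not c-command one another → neither Principle B nor Principle C is at stake; coindexation permitted.

{1, 4}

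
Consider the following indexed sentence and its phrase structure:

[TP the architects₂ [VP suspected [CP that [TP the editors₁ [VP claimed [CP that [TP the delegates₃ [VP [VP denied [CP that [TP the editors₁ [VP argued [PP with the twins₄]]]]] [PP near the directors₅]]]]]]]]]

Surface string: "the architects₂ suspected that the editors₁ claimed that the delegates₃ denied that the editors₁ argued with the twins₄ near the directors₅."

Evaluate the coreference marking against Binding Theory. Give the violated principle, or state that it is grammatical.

The two coindexed NPs are *the editors₁* (the higher occurrence) and *the editors₁* (the lower occurrence).
*the editors₁* (the lower occurrence) is an R-expression. Principle C requires it to be free everywhere.
*the editors₁* (the higher occurrence) c-commands it and carries the same index.
The R-expression is bound → Principle C violation.

Principle C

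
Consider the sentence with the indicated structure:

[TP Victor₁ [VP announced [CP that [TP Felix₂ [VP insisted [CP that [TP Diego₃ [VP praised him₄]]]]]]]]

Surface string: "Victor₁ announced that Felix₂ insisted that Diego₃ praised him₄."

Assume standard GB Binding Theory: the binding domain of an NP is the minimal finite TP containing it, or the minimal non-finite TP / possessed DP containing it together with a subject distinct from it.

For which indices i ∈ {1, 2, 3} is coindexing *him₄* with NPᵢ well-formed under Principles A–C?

*him* is a pronoun, so Principle B applies: it must be free in its binding domain.
Binding domain of *him₄*: the embedded TP, whose subject is Diego₃.
*Victor₁* c-commands the pronoun but from outside its binding domain, and is not c-commanded by it → coindexation permitted.
*Felix₂* c-commands the pronoun but from outside its binding domain, and is not c-commanded by it → coindexation permitted.
*Diego₃* c-commands the pronoun within its binding domain → coindexation would violate Principle B.

{1, 2}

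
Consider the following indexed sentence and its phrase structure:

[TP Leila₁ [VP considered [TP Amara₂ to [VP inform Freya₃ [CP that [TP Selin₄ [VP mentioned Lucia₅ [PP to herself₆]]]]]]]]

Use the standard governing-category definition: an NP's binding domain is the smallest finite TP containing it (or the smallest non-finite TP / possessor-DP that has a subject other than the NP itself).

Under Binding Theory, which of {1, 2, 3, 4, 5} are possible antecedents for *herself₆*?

*herself* is an anaphor, so Principle A applies: it must be bound in its binding domain.
Binding domain of *herself₆*: the embedded TP, whose subject is Selin₄.
*Leila₁* c-commands the anaphor but is outside its binding domain → cannot satisfy Principle A.
*Amara₂* c-commands the anaphor but is outside its binding domain → cannot satisfy Principle A.
*Freya₃* c-commands the anaphor but is outside its binding domain → cannot satisfy Principle A.
*Selin₄* c-commands the anaphor within its binding domain → licit binder.
*Lucia₅* c-commands the anaphor within its binding domain → licit binder.

{4, 5}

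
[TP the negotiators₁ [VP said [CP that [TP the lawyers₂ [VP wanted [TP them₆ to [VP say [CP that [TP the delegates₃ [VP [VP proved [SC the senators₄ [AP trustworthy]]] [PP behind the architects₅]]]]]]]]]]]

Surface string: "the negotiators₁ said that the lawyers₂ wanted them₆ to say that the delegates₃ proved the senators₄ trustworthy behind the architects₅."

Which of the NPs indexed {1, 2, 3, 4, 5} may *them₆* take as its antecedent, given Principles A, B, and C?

{1}

*them* is a pronoun, so Principle B applies: it must be free in its binding domain.
Binding domain of *them₆*: the embedded TP, whose subject is the lawyers₂.
*the negotiators₁* c-commands the pronoun but from outside its binding domain, and is not c-commanded by it → coindexation permitted.
*the lawyers₂* c-commands the pronoun within its binding domain → coindexation would violate Principle B.
*the delegates₃*: the pronoun c-commands this R-expression → coindexation would violate Principle C on *the delegates₃*.
*the senators₄*: the pronoun c-commands this R-expression → coindexation would violate Principle C on *the senators₄*.
*the architects₅*: the pronoun c-commands this R-expression → coindexation would violate Principle C on *the architects₅*.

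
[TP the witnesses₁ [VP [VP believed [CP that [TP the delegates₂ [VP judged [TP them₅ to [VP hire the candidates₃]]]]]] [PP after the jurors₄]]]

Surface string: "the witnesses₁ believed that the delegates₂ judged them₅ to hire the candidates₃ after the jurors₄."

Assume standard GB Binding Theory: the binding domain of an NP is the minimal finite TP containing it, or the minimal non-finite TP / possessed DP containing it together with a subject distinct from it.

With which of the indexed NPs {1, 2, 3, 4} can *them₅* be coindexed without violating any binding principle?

{1, 4}

*them* is a pronoun, so Principle B applies: it must be free in its binding domain.
Binding domain of *them₅*: the embedded TP, whose subject is the delegates₂.
*the witnesses₁* c-commands the pronoun but from outside its binding domain, and is not c-commanded by it → coindexation permitted.
*the delegates₂* c-commands the pronoun within its binding domain → coindexation would violate Principle B.
*the candidates₃*: the pronoun c-commands this R-expression → coindexation would violate Principle C on *the candidates₃*.
*the jurors₄* and the pronoun do not c-command one another → neither Principle B nor Principle C is at stake; coindexation permitted.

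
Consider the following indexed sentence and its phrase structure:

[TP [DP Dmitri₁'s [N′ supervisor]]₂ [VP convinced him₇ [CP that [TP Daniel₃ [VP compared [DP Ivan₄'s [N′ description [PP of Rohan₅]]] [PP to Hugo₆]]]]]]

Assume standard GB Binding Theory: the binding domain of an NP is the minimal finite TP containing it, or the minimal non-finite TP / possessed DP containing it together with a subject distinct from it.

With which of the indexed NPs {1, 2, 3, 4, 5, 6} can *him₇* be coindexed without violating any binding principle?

{1}

*him* is a pronoun, so Principle B applies: it must be free in its binding domain.
Binding domain of *him₇*: the matrix TP, whose subject is [Dmitri₁'s supervisor]₂.
*Dmitri₁* and the pronoun do not c-command one another → neither Principle B nor Principle C is at stake; coindexation permitted.
*[Dmitri₁'s supervisor]₂* c-commands the pronoun within its binding domain → coindexation would violate Principle B.
*Daniel₃*: the pronoun c-commands this R-expression → coindexation would violate Principle C on *Daniel₃*.
*Ivan₄*: the pronoun c-commands this R-expression → coindexation would violate Principle C on *Ivan₄*.
*Rohan₅*: the pronoun c-commands this R-expression → coindexation would violate Principle C on *Rohan₅*.
*Hugo₆*: the pronoun c-commands this R-expression → coindexation would violate Principle C on *Hugo₆*.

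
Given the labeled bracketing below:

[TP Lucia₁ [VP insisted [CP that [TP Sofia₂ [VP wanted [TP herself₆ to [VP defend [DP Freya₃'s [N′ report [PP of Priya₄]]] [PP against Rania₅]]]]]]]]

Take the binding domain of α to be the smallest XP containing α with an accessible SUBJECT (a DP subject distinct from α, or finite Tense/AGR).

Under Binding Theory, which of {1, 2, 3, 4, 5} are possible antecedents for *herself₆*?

{2}

*herself* is an anaphor, so Principle A applies: it must be bound in its binding domain.
Binding domain of *herself₆*: the embedded TP, whose subject is Sofia₂.
*Lucia₁* c-commands the anaphor but is outside its binding domain → cannot satisfy Principle A.
*Sofia₂* c-commands the anaphor within its binding domain → licit binder.
*Freya₃* does not c-command the anaphor → cannot bind it.
*Priya₄* does not c-command the anaphor → cannot bind it.
*Rania₅* does not c-command the anaphor → cannot bind it.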